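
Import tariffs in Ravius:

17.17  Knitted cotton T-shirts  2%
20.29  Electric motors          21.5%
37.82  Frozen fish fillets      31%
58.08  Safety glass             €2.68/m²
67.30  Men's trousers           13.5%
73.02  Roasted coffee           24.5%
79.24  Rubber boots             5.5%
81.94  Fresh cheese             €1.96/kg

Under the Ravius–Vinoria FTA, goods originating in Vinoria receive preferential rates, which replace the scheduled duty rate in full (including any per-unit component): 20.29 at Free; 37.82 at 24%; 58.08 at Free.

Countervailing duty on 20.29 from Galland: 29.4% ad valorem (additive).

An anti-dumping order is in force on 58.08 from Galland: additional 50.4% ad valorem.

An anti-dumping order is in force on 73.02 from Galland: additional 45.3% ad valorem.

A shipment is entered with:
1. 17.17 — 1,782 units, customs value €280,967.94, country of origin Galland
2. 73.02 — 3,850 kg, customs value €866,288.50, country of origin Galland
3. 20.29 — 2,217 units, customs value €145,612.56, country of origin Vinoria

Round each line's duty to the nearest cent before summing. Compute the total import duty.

Line 1 (17.17, Galland, 1,782 units, €280,967.94):
Base rate for 17.17 is 2%.
Duty = €280,967.94 × 2% = €5,619.36.
Line 2 (73.02, Galland, 3,850 kg, €866,288.50):
Base rate for 73.02 is 24.5%.
Additional duty on 73.02 from Galland: +45.3%. Applied ad valorem rate: 24.5% + 45.3% = 69.8%.
Duty = €866,288.50 × 69.8% = €604,669.37.
Line 3 (20.29, Vinoria, 2,217 units, €145,612.56):
Base rate for 20.29 is 21.5%.
Origin Vinoria qualifies under the Ravius–Vinoria agreement and 20.29 is covered: preferential rate Free applies instead.
The additional-duty order on 20.29 targets Galland, not Vinoria; it does not apply.
Duty = €145,612.56 × 0% = €0.00.
Total = €5,619.36 + €604,669.37 + €0.00 = €610,288.73.

€610,288.73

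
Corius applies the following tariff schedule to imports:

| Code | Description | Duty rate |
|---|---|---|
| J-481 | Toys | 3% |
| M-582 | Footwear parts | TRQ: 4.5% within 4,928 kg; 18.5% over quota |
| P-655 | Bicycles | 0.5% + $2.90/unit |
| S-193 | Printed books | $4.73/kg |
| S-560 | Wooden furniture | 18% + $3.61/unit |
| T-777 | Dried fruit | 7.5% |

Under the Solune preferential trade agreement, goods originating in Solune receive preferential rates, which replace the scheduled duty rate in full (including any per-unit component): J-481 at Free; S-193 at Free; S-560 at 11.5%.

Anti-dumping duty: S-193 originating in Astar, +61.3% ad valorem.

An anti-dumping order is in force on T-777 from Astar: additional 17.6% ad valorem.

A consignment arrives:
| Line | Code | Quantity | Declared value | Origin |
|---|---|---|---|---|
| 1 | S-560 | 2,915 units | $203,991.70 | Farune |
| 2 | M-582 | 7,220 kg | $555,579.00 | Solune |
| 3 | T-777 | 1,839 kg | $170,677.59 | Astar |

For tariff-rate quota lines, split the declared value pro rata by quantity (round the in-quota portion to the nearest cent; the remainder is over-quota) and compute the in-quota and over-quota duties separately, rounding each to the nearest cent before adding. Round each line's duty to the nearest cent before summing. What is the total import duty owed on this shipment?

$139,774.51

Line 1 (S-560, Farune, 2,915 units, $203,991.70):
Base rate for S-560 is 18% + $3.61/unit.
S-560 has an FTA preferential rate, but origin Farune is not Solune; base rate stands.
Duty = $203,991.70 × 18% + 2,915 × $3.61 = $47,241.66.
Line 2 (M-582, Solune, 7,220 kg, $555,579.00):
Code M-582 is under a tariff-rate quota (threshold 4,928 kg). In-quota: 4,928 kg at 4.5%; over-quota: 2,292 kg at 18.5%.
Pro-rata value split: in-quota = $555,579.00 × 4,928/7,220 = $379,209.60; over-quota = $555,579.00 − $379,209.60 = $176,369.40.
In-quota duty = $379,209.60 × 4.5% = $17,064.43. Over-quota duty = $176,369.40 × 18.5% = $32,628.34.
Line duty = $17,064.43 + $32,628.34 = $49,692.77.
Line 3 (T-777, Astar, 1,839 kg, $170,677.59):
Base rate for T-777 is 7.5%.
Additional duty on T-777 from Astar: +17.6%. Applied ad valorem rate: 7.5% + 17.6% = 25.1%.
Duty = $170,677.59 × 25.1% = $42,840.08.
Total = $47,241.66 + $49,692.77 + $42,840.08 = $139,774.51.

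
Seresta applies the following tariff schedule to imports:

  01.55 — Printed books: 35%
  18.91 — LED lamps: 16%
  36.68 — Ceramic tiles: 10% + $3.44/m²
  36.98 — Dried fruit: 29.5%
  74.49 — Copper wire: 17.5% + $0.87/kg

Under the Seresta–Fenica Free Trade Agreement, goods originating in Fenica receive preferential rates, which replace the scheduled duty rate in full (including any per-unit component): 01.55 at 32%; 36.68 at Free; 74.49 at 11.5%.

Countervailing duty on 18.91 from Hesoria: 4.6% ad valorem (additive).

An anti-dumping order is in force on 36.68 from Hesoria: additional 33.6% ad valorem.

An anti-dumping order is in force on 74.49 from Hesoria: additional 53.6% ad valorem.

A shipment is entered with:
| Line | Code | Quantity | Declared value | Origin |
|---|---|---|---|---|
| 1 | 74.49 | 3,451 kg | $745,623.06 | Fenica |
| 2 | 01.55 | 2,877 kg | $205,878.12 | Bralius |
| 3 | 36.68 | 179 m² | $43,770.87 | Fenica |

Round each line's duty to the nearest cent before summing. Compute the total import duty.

$157,803.99

Line 1 (74.49, Fenica, 3,451 kg, $745,623.06):
Base rate for 74.49 is 17.5% + $0.87/kg.
Origin Fenica qualifies under the Seresta–Fenica agreement and 74.49 is covered: preferential rate 11.5% applies instead.
The additional-duty order on 74.49 targets Hesoria, not Fenica; it does not apply.
Duty = $745,623.06 × 11.5% = $85,746.65.
Line 2 (01.55, Bralius, 2,877 kg, $205,878.12):
Base rate for 01.55 is 35%.
01.55 has an FTA preferential rate, but origin Bralius is not Fenica; base rate stands.
Duty = $205,878.12 × 35% = $72,057.34.
Line 3 (36.68, Fenica, 179 m², $43,770.87):
Base rate for 36.68 is 10% + $3.44/m².
Origin Fenica qualifies under the Seresta–Fenica agreement and 36.68 is covered: preferential rate Free applies instead.
The additional-duty order on 36.68 targets Hesoria, not Fenica; it does not apply.
Duty = $43,770.87 × 0% = $0.00.
Total = $85,746.65 + $72,057.34 + $0.00 = $157,803.99.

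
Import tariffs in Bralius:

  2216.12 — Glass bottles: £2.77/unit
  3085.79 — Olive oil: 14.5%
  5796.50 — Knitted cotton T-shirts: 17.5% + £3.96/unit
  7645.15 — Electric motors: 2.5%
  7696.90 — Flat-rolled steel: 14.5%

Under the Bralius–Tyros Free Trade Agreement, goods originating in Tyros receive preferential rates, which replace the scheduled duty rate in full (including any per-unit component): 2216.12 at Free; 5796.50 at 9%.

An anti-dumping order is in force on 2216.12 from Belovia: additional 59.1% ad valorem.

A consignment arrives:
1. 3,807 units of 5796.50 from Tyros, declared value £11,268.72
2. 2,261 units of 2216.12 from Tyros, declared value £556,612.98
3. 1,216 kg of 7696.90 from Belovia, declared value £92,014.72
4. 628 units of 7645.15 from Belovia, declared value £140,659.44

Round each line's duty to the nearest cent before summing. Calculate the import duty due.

Line 1 (5796.50, Tyros, 3,807 units, £11,268.72):
Base rate for 5796.50 is 17.5% + £3.96/unit.
Origin Tyros qualifies under the Bralius–Tyros agreement and 5796.50 is covered: preferential rate 9% applies instead.
Duty = £11,268.72 × 9% = £1,014.18.
Line 2 (2216.12, Tyros, 2,261 units, £556,612.98):
Base rate for 2216.12 is £2.77/unit.
Origin Tyros qualifies under the Bralius–Tyros agreement and 2216.12 is covered: preferential rate Free applies instead.
The additional-duty order on 2216.12 targets Belovia, not Tyros; it does not apply.
Duty = £556,612.98 × 0% = £0.00.
Line 3 (7696.90, Belovia, 1,216 kg, £92,014.72):
Base rate for 7696.90 is 14.5%.
Duty = £92,014.72 × 14.5% = £13,342.13.
Line 4 (7645.15, Belovia, 628 units, £140,659.44):
Base rate for 7645.15 is 2.5%.
Duty = £140,659.44 × 2.5% = £3,516.49.
Total = £1,014.18 + £0.00 + £13,342.13 + £3,516.49 = £17,872.80.

£17,872.80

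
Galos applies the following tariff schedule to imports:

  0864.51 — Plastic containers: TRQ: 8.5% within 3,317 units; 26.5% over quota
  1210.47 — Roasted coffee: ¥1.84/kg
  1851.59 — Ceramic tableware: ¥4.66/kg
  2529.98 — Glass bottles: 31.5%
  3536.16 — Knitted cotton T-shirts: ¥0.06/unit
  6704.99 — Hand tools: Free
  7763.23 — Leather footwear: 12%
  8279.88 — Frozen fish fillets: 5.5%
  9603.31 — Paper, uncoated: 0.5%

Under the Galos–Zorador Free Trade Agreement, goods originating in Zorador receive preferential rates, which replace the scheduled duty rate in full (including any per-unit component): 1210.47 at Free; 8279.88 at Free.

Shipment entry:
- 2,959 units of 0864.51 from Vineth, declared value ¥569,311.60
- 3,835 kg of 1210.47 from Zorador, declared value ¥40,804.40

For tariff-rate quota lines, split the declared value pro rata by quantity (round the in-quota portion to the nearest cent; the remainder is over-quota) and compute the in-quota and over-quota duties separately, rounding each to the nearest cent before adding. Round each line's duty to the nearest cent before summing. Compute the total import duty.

Line 1 (0864.51, Vineth, 2,959 units, ¥569,311.60):
Code 0864.51 is under a tariff-rate quota (threshold 3,317 units). Quantity 2,959 units is within the quota, so the in-quota rate 8.5% applies to the full value.
Duty = ¥569,311.60 × 8.5% = ¥48,391.49.
Line 2 (1210.47, Zorador, 3,835 kg, ¥40,804.40):
Base rate for 1210.47 is ¥1.84/kg.
Origin Zorador qualifies under the Galos–Zorador agreement and 1210.47 is covered: preferential rate Free applies instead.
Duty = ¥40,804.40 × 0% = ¥0.00.
Total = ¥48,391.49 + ¥0.00 = ¥48,391.49.

¥48,391.49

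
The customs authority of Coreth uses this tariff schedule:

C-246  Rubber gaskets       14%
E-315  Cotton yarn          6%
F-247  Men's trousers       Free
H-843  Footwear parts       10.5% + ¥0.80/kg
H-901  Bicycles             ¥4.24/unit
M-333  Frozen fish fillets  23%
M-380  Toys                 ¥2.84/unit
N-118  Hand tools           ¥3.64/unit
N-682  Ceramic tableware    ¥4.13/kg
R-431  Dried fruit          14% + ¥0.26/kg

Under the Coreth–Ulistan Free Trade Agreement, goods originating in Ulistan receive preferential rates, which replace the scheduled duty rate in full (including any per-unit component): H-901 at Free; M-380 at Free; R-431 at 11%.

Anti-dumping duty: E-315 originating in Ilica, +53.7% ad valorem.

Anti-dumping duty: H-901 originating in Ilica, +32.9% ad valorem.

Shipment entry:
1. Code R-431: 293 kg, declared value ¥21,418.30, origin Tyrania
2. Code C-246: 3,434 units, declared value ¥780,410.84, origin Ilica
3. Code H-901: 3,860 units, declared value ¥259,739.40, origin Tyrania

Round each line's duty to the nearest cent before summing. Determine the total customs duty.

¥128,698.66

Line 1 (R-431, Tyrania, 293 kg, ¥21,418.30):
Base rate for R-431 is 14% + ¥0.26/kg.
R-431 has an FTA preferential rate, but origin Tyrania is not Ulistan; base rate stands.
Duty = ¥21,418.30 × 14% + 293 × ¥0.26 = ¥3,074.74.
Line 2 (C-246, Ilica, 3,434 units, ¥780,410.84):
Base rate for C-246 is 14%.
Duty = ¥780,410.84 × 14% = ¥109,257.52.
Line 3 (H-901, Tyrania, 3,860 units, ¥259,739.40):
Base rate for H-901 is ¥4.24/unit.
H-901 has an FTA preferential rate, but origin Tyrania is not Ulistan; base rate stands.
The additional-duty order on H-901 targets Ilica, not Tyrania; it does not apply.
Duty = 3,860 × ¥4.24 = ¥16,366.40.
Total = ¥3,074.74 + ¥109,257.52 + ¥16,366.40 = ¥128,698.66.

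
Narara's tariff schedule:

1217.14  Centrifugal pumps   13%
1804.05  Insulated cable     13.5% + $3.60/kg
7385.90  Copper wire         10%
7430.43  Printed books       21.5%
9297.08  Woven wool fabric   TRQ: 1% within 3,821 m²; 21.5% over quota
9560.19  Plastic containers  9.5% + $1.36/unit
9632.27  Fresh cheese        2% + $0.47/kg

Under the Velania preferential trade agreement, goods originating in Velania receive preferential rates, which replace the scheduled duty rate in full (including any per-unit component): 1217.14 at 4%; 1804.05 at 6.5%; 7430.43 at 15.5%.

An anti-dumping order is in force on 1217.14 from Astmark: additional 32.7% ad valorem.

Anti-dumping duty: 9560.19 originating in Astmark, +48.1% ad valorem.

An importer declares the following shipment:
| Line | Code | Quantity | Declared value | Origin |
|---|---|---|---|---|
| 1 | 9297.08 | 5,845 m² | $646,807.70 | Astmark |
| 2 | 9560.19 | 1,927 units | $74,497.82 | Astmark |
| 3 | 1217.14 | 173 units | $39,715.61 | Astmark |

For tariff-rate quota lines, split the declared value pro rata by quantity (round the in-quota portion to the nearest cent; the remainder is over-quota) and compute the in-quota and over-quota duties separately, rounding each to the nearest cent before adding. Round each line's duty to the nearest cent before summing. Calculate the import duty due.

Line 1 (9297.08, Astmark, 5,845 m², $646,807.70):
Code 9297.08 is under a tariff-rate quota (threshold 3,821 m²). In-quota: 3,821 m² at 1%; over-quota: 2,024 m² at 21.5%.
Pro-rata value split: in-quota = $646,807.70 × 3,821/5,845 = $422,831.86; over-quota = $646,807.70 − $422,831.86 = $223,975.84.
In-quota duty = $422,831.86 × 1% = $4,228.32. Over-quota duty = $223,975.84 × 21.5% = $48,154.81.
Line duty = $4,228.32 + $48,154.81 = $52,383.13.
Line 2 (9560.19, Astmark, 1,927 units, $74,497.82):
Base rate for 9560.19 is 9.5% + $1.36/unit.
Additional duty on 9560.19 from Astmark: +48.1%. Applied ad valorem rate: 9.5% + 48.1% = 57.6%.
Duty = $74,497.82 × 57.6% + 1,927 × $1.36 = $45,531.46.
Line 3 (1217.14, Astmark, 173 units, $39,715.61):
Base rate for 1217.14 is 13%.
1217.14 has an FTA preferential rate, but origin Astmark is not Velania; base rate stands.
Additional duty on 1217.14 from Astmark: +32.7%. Applied ad valorem rate: 13% + 32.7% = 45.7%.
Duty = $39,715.61 × 45.7% = $18,150.03.
Total = $52,383.13 + $45,531.46 + $18,150.03 = $116,064.62.

$116,064.62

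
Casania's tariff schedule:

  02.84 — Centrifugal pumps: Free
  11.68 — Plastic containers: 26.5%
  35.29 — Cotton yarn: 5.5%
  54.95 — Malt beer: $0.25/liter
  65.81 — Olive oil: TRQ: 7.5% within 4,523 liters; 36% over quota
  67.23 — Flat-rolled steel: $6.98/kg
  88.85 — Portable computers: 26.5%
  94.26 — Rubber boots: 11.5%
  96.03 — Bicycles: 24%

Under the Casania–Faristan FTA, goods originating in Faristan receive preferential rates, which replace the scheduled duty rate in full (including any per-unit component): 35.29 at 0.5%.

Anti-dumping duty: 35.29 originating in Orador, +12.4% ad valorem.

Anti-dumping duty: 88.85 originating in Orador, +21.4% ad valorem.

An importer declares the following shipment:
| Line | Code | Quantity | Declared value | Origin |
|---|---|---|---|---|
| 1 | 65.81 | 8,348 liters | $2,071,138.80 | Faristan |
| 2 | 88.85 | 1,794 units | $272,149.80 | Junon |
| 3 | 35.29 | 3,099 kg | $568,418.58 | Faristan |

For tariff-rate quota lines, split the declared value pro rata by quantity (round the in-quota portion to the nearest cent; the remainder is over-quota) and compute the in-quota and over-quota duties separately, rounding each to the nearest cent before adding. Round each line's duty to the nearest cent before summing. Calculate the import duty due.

Line 1 (65.81, Faristan, 8,348 liters, $2,071,138.80):
Code 65.81 is under a tariff-rate quota (threshold 4,523 liters). In-quota: 4,523 liters at 7.5%; over-quota: 3,825 liters at 36%.
Pro-rata value split: in-quota = $2,071,138.80 × 4,523/8,348 = $1,122,156.30; over-quota = $2,071,138.80 − $1,122,156.30 = $948,982.50.
In-quota duty = $1,122,156.30 × 7.5% = $84,161.72. Over-quota duty = $948,982.50 × 36% = $341,633.70.
Line duty = $84,161.72 + $341,633.70 = $425,795.42.
Line 2 (88.85, Junon, 1,794 units, $272,149.80):
Base rate for 88.85 is 26.5%.
The additional-duty order on 88.85 targets Orador, not Junon; it does not apply.
Duty = $272,149.80 × 26.5% = $72,119.70.
Line 3 (35.29, Faristan, 3,099 kg, $568,418.58):
Base rate for 35.29 is 5.5%.
Origin Faristan qualifies under the Casania–Faristan agreement and 35.29 is covered: preferential rate 0.5% applies instead.
The additional-duty order on 35.29 targets Orador, not Faristan; it does not apply.
Duty = $568,418.58 × 0.5% = $2,842.09.
Total = $425,795.42 + $72,119.70 + $2,842.09 = $500,757.21.

$500,757.21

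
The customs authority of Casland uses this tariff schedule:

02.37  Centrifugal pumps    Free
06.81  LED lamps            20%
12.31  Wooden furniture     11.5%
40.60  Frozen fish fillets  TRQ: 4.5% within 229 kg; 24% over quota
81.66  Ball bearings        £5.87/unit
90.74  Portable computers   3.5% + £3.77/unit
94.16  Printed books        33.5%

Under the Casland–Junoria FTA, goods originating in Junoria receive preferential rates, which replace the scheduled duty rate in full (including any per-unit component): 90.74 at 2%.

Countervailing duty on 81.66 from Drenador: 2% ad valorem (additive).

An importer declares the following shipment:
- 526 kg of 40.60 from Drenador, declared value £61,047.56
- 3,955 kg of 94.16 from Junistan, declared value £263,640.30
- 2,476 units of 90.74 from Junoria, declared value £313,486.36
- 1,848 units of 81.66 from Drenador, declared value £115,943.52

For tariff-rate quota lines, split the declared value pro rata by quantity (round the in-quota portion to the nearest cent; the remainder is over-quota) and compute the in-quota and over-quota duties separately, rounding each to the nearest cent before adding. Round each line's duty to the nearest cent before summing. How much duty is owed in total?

£117,224.62

Line 1 (40.60, Drenador, 526 kg, £61,047.56):
Code 40.60 is under a tariff-rate quota (threshold 229 kg). In-quota: 229 kg at 4.5%; over-quota: 297 kg at 24%.
Pro-rata value split: in-quota = £61,047.56 × 229/526 = £26,577.74; over-quota = £61,047.56 − £26,577.74 = £34,469.82.
In-quota duty = £26,577.74 × 4.5% = £1,196.00. Over-quota duty = £34,469.82 × 24% = £8,272.76.
Line duty = £1,196.00 + £8,272.76 = £9,468.76.
Line 2 (94.16, Junistan, 3,955 kg, £263,640.30):
Base rate for 94.16 is 33.5%.
Duty = £263,640.30 × 33.5% = £88,319.50.
Line 3 (90.74, Junoria, 2,476 units, £313,486.36):
Base rate for 90.74 is 3.5% + £3.77/unit.
Origin Junoria qualifies under the Casland–Junoria agreement and 90.74 is covered: preferential rate 2% applies instead.
Duty = £313,486.36 × 2% = £6,269.73.
Line 4 (81.66, Drenador, 1,848 units, £115,943.52):
Base rate for 81.66 is £5.87/unit.
Additional duty on 81.66 from Drenador: +2% ad valorem. Applied ad valorem rate = 2%.
Duty = £115,943.52 × 2% + 1,848 × £5.87 = £13,166.63.
Total = £9,468.76 + £88,319.50 + £6,269.73 + £13,166.63 = £117,224.62.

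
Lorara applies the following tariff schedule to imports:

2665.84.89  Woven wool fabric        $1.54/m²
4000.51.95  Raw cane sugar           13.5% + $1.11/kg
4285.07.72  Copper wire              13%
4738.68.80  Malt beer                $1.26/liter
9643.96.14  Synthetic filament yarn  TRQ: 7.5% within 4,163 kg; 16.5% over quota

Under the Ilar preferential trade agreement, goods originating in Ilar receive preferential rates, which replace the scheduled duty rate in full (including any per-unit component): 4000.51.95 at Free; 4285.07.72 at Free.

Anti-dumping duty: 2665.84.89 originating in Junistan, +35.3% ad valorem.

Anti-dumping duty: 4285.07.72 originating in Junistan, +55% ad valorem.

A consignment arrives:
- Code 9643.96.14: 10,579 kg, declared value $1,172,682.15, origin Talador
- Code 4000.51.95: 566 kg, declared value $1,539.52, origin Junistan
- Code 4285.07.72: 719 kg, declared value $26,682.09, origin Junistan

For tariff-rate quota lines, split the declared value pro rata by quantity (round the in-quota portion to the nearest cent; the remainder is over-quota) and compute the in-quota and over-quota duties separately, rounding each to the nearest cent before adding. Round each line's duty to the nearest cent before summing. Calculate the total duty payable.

$170,940.30

Line 1 (9643.96.14, Talador, 10,579 kg, $1,172,682.15):
Code 9643.96.14 is under a tariff-rate quota (threshold 4,163 kg). In-quota: 4,163 kg at 7.5%; over-quota: 6,416 kg at 16.5%.
Pro-rata value split: in-quota = $1,172,682.15 × 4,163/10,579 = $461,468.55; over-quota = $1,172,682.15 − $461,468.55 = $711,213.60.
In-quota duty = $461,468.55 × 7.5% = $34,610.14. Over-quota duty = $711,213.60 × 16.5% = $117,350.24.
Line duty = $34,610.14 + $117,350.24 = $151,960.38.
Line 2 (4000.51.95, Junistan, 566 kg, $1,539.52):
Base rate for 4000.51.95 is 13.5% + $1.11/kg.
4000.51.95 has an FTA preferential rate, but origin Junistan is not Ilar; base rate stands.
Duty = $1,539.52 × 13.5% + 566 × $1.11 = $836.10.
Line 3 (4285.07.72, Junistan, 719 kg, $26,682.09):
Base rate for 4285.07.72 is 13%.
4285.07.72 has an FTA preferential rate, but origin Junistan is not Ilar; base rate stands.
Additional duty on 4285.07.72 from Junistan: +55%. Applied ad valorem rate: 13% + 55% = 68%.
Duty = $26,682.09 × 68% = $18,143.82.
Total = $151,960.38 + $836.10 + $18,143.82 = $170,940.30.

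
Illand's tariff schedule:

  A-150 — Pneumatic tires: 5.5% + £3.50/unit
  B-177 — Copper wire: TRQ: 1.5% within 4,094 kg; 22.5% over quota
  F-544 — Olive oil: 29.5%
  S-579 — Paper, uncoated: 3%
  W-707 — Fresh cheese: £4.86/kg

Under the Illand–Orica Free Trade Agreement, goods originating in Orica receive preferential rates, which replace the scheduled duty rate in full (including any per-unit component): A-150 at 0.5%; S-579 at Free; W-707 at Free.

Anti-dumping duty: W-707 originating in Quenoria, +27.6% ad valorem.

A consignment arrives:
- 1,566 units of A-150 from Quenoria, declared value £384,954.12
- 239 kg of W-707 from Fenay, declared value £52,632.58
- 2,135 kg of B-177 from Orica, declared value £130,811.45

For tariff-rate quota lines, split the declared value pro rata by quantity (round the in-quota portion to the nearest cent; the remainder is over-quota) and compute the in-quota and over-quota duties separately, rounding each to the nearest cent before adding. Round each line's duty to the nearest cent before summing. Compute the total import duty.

£29,777.19

Line 1 (A-150, Quenoria, 1,566 units, £384,954.12):
Base rate for A-150 is 5.5% + £3.50/unit.
A-150 has an FTA preferential rate, but origin Quenoria is not Orica; base rate stands.
Duty = £384,954.12 × 5.5% + 1,566 × £3.50 = £26,653.48.
Line 2 (W-707, Fenay, 239 kg, £52,632.58):
Base rate for W-707 is £4.86/kg.
W-707 has an FTA preferential rate, but origin Fenay is not Orica; base rate stands.
The additional-duty order on W-707 targets Quenoria, not Fenay; it does not apply.
Duty = 239 × £4.86 = £1,161.54.
Line 3 (B-177, Orica, 2,135 kg, £130,811.45):
Code B-177 is under a tariff-rate quota (threshold 4,094 kg). Quantity 2,135 kg is within the quota, so the in-quota rate 1.5% applies to the full value.
Duty = £130,811.45 × 1.5% = £1,962.17.
Total = £26,653.48 + £1,161.54 + £1,962.17 = £29,777.19.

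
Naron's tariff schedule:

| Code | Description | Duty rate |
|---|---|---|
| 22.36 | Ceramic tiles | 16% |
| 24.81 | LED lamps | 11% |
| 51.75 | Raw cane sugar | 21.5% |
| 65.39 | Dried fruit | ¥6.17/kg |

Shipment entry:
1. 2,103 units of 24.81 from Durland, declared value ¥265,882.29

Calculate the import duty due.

¥29,247.05

Line 1 (24.81, Durland, 2,103 units, ¥265,882.29):
Base rate for 24.81 is 11%.
Duty = ¥265,882.29 × 11% = ¥29,247.05.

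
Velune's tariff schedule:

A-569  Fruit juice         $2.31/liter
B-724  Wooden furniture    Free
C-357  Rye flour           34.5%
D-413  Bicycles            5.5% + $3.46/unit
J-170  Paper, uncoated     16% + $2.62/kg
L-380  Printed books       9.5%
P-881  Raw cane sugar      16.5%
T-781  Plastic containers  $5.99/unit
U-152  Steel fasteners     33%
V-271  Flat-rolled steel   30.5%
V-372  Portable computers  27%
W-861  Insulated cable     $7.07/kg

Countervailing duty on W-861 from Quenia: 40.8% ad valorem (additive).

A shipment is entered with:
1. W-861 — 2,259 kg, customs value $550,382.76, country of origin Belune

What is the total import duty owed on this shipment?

Line 1 (W-861, Belune, 2,259 kg, $550,382.76):
Base rate for W-861 is $7.07/kg.
The additional-duty order on W-861 targets Quenia, not Belune; it does not apply.
Duty = 2,259 × $7.07 = $15,971.13.

$15,971.13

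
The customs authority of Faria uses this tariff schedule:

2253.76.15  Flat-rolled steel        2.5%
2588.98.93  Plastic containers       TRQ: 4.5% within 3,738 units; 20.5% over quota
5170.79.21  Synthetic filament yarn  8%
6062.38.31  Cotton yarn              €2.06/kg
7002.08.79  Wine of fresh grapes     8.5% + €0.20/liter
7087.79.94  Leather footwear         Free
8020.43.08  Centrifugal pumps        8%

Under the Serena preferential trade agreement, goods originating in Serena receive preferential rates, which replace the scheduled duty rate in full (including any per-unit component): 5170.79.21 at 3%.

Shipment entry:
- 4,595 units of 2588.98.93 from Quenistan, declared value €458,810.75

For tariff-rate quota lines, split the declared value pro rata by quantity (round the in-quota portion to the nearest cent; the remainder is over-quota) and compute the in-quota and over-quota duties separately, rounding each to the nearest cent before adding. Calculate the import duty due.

Line 1 (2588.98.93, Quenistan, 4,595 units, €458,810.75):
Code 2588.98.93 is under a tariff-rate quota (threshold 3,738 units). In-quota: 3,738 units at 4.5%; over-quota: 857 units at 20.5%.
Pro-rata value split: in-quota = €458,810.75 × 3,738/4,595 = €373,239.30; over-quota = €458,810.75 − €373,239.30 = €85,571.45.
In-quota duty = €373,239.30 × 4.5% = €16,795.77. Over-quota duty = €85,571.45 × 20.5% = €17,542.15.
Line duty = €16,795.77 + €17,542.15 = €34,337.92.

€34,337.92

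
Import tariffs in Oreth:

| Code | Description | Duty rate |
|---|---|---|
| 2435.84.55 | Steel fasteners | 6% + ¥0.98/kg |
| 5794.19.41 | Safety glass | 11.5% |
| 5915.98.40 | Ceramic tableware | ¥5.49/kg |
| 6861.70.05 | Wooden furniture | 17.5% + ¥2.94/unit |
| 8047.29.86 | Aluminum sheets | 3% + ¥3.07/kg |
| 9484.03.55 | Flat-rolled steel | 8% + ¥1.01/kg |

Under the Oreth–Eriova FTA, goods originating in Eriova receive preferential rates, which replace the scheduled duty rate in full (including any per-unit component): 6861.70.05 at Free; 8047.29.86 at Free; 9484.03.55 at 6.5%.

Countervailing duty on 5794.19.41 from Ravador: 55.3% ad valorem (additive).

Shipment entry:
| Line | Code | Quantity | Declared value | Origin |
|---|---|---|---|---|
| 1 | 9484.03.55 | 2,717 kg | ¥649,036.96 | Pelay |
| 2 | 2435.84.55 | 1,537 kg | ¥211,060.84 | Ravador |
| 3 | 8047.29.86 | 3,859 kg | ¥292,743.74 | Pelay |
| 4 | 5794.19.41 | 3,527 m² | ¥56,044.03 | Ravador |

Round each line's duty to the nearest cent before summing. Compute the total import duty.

Line 1 (9484.03.55, Pelay, 2,717 kg, ¥649,036.96):
Base rate for 9484.03.55 is 8% + ¥1.01/kg.
9484.03.55 has an FTA preferential rate, but origin Pelay is not Eriova; base rate stands.
Duty = ¥649,036.96 × 8% + 2,717 × ¥1.01 = ¥54,667.13.
Line 2 (2435.84.55, Ravador, 1,537 kg, ¥211,060.84):
Base rate for 2435.84.55 is 6% + ¥0.98/kg.
Duty = ¥211,060.84 × 6% + 1,537 × ¥0.98 = ¥14,169.91.
Line 3 (8047.29.86, Pelay, 3,859 kg, ¥292,743.74):
Base rate for 8047.29.86 is 3% + ¥3.07/kg.
8047.29.86 has an FTA preferential rate, but origin Pelay is not Eriova; base rate stands.
Duty = ¥292,743.74 × 3% + 3,859 × ¥3.07 = ¥20,629.44.
Line 4 (5794.19.41, Ravador, 3,527 m², ¥56,044.03):
Base rate for 5794.19.41 is 11.5%.
Additional duty on 5794.19.41 from Ravador: +55.3%. Applied ad valorem rate: 11.5% + 55.3% = 66.8%.
Duty = ¥56,044.03 × 66.8% = ¥37,437.41.
Total = ¥54,667.13 + ¥14,169.91 + ¥20,629.44 + ¥37,437.41 = ¥126,903.89.

¥126,903.89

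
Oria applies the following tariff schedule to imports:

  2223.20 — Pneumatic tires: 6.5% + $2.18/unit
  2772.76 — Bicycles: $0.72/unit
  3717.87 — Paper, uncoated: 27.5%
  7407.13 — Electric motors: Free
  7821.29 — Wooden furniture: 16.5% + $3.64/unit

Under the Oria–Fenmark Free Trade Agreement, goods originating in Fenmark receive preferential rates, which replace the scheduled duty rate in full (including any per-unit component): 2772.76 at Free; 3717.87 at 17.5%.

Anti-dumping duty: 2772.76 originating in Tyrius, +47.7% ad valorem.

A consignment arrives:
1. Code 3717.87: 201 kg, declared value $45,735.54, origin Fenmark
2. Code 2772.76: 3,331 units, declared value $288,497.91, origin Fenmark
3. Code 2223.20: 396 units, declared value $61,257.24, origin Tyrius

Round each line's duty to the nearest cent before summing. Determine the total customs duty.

Line 1 (3717.87, Fenmark, 201 kg, $45,735.54):
Base rate for 3717.87 is 27.5%.
Origin Fenmark qualifies under the Oria–Fenmark agreement and 3717.87 is covered: preferential rate 17.5% applies instead.
Duty = $45,735.54 × 17.5% = $8,003.72.
Line 2 (2772.76, Fenmark, 3,331 units, $288,497.91):
Base rate for 2772.76 is $0.72/unit.
Origin Fenmark qualifies under the Oria–Fenmark agreement and 2772.76 is covered: preferential rate Free applies instead.
The additional-duty order on 2772.76 targets Tyrius, not Fenmark; it does not apply.
Duty = $288,497.91 × 0% = $0.00.
Line 3 (2223.20, Tyrius, 396 units, $61,257.24):
Base rate for 2223.20 is 6.5% + $2.18/unit.
Duty = $61,257.24 × 6.5% + 396 × $2.18 = $4,845.00.
Total = $8,003.72 + $0.00 + $4,845.00 = $12,848.72.

$12,848.72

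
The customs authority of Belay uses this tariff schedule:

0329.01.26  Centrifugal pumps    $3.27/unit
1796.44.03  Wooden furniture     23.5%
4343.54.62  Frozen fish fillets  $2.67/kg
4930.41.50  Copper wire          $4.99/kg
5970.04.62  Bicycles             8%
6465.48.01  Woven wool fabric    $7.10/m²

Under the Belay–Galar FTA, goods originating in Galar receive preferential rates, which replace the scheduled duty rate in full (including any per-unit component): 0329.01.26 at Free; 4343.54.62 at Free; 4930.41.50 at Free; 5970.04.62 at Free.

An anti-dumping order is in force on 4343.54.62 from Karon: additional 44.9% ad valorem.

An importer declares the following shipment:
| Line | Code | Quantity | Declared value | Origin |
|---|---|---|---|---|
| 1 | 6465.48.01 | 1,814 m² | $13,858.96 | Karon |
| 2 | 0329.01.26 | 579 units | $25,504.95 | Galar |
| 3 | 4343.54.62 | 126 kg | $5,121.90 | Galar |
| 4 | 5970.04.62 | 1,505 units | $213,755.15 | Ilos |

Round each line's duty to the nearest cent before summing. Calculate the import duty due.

$29,979.81

Line 1 (6465.48.01, Karon, 1,814 m², $13,858.96):
Base rate for 6465.48.01 is $7.10/m².
Duty = 1,814 × $7.10 = $12,879.40.
Line 2 (0329.01.26, Galar, 579 units, $25,504.95):
Base rate for 0329.01.26 is $3.27/unit.
Origin Galar qualifies under the Belay–Galar agreement and 0329.01.26 is covered: preferential rate Free applies instead.
Duty = $25,504.95 × 0% = $0.00.
Line 3 (4343.54.62, Galar, 126 kg, $5,121.90):
Base rate for 4343.54.62 is $2.67/kg.
Origin Galar qualifies under the Belay–Galar agreement and 4343.54.62 is covered: preferential rate Free applies instead.
The additional-duty order on 4343.54.62 targets Karon, not Galar; it does not apply.
Duty = $5,121.90 × 0% = $0.00.
Line 4 (5970.04.62, Ilos, 1,505 units, $213,755.15):
Base rate for 5970.04.62 is 8%.
5970.04.62 has an FTA preferential rate, but origin Ilos is not Galar; base rate stands.
Duty = $213,755.15 × 8% = $17,100.41.
Total = $12,879.40 + $0.00 + $0.00 + $17,100.41 = $29,979.81.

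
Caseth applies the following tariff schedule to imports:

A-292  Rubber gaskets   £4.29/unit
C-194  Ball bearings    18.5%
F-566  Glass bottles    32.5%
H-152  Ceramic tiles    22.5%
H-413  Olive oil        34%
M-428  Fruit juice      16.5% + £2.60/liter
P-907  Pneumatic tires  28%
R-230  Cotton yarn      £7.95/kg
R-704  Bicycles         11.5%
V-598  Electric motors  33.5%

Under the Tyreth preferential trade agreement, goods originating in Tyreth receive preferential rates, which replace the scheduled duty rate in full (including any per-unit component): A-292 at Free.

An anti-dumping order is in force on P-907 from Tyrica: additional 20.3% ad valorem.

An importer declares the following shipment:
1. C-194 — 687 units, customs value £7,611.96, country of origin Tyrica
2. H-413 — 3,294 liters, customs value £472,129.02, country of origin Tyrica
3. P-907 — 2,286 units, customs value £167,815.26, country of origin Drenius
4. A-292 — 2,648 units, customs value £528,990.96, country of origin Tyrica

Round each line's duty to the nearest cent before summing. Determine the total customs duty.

£220,280.27

Line 1 (C-194, Tyrica, 687 units, £7,611.96):
Base rate for C-194 is 18.5%.
Duty = £7,611.96 × 18.5% = £1,408.21.
Line 2 (H-413, Tyrica, 3,294 liters, £472,129.02):
Base rate for H-413 is 34%.
Duty = £472,129.02 × 34% = £160,523.87.
Line 3 (P-907, Drenius, 2,286 units, £167,815.26):
Base rate for P-907 is 28%.
The additional-duty order on P-907 targets Tyrica, not Drenius; it does not apply.
Duty = £167,815.26 × 28% = £46,988.27.
Line 4 (A-292, Tyrica, 2,648 units, £528,990.96):
Base rate for A-292 is £4.29/unit.
A-292 has an FTA preferential rate, but origin Tyrica is not Tyreth; base rate stands.
Duty = 2,648 × £4.29 = £11,359.92.
Total = £1,408.21 + £160,523.87 + £46,988.27 + £11,359.92 = £220,280.27.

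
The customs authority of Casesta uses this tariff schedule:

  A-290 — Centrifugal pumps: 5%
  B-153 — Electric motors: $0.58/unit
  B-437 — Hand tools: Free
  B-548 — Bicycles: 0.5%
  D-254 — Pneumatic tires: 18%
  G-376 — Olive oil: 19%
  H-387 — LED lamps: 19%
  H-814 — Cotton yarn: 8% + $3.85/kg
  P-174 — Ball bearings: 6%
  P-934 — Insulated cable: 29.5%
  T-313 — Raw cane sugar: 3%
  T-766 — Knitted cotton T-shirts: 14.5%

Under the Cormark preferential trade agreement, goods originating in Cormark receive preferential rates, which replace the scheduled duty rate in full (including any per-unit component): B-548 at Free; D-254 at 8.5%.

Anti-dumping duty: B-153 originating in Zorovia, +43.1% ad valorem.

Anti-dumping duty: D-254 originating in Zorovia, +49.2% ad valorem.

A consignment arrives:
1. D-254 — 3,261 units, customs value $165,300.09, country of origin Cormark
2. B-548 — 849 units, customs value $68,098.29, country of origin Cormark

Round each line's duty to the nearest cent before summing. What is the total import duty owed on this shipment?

$14,050.51

Line 1 (D-254, Cormark, 3,261 units, $165,300.09):
Base rate for D-254 is 18%.
Origin Cormark qualifies under the Casesta–Cormark agreement and D-254 is covered: preferential rate 8.5% applies instead.
The additional-duty order on D-254 targets Zorovia, not Cormark; it does not apply.
Duty = $165,300.09 × 8.5% = $14,050.51.
Line 2 (B-548, Cormark, 849 units, $68,098.29):
Base rate for B-548 is 0.5%.
Origin Cormark qualifies under the Casesta–Cormark agreement and B-548 is covered: preferential rate Free applies instead.
Duty = $68,098.29 × 0% = $0.00.
Total = $14,050.51 + $0.00 = $14,050.51.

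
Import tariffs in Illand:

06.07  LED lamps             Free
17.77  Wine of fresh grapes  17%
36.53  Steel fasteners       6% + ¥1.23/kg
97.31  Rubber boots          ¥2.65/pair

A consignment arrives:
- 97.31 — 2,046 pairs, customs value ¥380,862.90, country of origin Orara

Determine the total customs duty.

¥5,421.90

Line 1 (97.31, Orara, 2,046 pairs, ¥380,862.90):
Base rate for 97.31 is ¥2.65/pair.
Duty = 2,046 × ¥2.65 = ¥5,421.90.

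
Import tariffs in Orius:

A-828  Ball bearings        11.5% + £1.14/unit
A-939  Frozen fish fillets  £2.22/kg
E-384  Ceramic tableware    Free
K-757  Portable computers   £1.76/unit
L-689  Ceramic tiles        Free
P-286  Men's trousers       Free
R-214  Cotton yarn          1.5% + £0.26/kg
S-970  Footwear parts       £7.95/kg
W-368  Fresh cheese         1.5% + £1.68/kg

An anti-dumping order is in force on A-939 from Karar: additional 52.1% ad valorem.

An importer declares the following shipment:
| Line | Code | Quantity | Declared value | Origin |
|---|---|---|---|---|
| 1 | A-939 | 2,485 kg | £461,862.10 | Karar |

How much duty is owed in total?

£246,146.85

Line 1 (A-939, Karar, 2,485 kg, £461,862.10):
Base rate for A-939 is £2.22/kg.
Additional duty on A-939 from Karar: +52.1% ad valorem. Applied ad valorem rate = 52.1%.
Duty = £461,862.10 × 52.1% + 2,485 × £2.22 = £246,146.85.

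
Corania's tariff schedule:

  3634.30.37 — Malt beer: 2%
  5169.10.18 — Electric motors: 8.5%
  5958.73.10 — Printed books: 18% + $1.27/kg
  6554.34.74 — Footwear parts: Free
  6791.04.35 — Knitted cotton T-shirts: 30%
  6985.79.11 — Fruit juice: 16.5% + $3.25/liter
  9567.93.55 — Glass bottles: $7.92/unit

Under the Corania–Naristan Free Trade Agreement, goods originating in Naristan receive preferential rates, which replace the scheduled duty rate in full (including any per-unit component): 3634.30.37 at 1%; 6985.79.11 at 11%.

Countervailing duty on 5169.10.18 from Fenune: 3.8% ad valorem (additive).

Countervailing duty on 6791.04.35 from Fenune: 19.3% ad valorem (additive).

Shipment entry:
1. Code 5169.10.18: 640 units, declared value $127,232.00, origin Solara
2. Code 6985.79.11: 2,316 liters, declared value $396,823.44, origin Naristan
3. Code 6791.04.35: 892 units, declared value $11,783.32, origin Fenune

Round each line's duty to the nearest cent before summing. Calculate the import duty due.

$60,274.48

Line 1 (5169.10.18, Solara, 640 units, $127,232.00):
Base rate for 5169.10.18 is 8.5%.
The additional-duty order on 5169.10.18 targets Fenune, not Solara; it does not apply.
Duty = $127,232.00 × 8.5% = $10,814.72.
Line 2 (6985.79.11, Naristan, 2,316 liters, $396,823.44):
Base rate for 6985.79.11 is 16.5% + $3.25/liter.
Origin Naristan qualifies under the Corania–Naristan agreement and 6985.79.11 is covered: preferential rate 11% applies instead.
Duty = $396,823.44 × 11% = $43,650.58.
Line 3 (6791.04.35, Fenune, 892 units, $11,783.32):
Base rate for 6791.04.35 is 30%.
Additional duty on 6791.04.35 from Fenune: +19.3%. Applied ad valorem rate: 30% + 19.3% = 49.3%.
Duty = $11,783.32 × 49.3% = $5,809.18.
Total = $10,814.72 + $43,650.58 + $5,809.18 = $60,274.48.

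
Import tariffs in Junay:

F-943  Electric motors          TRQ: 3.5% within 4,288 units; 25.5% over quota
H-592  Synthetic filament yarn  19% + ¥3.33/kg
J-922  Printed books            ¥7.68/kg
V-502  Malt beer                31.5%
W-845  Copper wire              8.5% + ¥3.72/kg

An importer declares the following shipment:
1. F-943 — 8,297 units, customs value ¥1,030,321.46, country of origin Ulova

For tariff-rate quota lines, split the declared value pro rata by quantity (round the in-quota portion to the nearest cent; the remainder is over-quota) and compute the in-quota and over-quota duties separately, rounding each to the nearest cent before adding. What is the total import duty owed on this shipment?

¥145,585.52

Line 1 (F-943, Ulova, 8,297 units, ¥1,030,321.46):
Code F-943 is under a tariff-rate quota (threshold 4,288 units). In-quota: 4,288 units at 3.5%; over-quota: 4,009 units at 25.5%.
Pro-rata value split: in-quota = ¥1,030,321.46 × 4,288/8,297 = ¥532,483.84; over-quota = ¥1,030,321.46 − ¥532,483.84 = ¥497,837.62.
In-quota duty = ¥532,483.84 × 3.5% = ¥18,636.93. Over-quota duty = ¥497,837.62 × 25.5% = ¥126,948.59.
Line duty = ¥18,636.93 + ¥126,948.59 = ¥145,585.52.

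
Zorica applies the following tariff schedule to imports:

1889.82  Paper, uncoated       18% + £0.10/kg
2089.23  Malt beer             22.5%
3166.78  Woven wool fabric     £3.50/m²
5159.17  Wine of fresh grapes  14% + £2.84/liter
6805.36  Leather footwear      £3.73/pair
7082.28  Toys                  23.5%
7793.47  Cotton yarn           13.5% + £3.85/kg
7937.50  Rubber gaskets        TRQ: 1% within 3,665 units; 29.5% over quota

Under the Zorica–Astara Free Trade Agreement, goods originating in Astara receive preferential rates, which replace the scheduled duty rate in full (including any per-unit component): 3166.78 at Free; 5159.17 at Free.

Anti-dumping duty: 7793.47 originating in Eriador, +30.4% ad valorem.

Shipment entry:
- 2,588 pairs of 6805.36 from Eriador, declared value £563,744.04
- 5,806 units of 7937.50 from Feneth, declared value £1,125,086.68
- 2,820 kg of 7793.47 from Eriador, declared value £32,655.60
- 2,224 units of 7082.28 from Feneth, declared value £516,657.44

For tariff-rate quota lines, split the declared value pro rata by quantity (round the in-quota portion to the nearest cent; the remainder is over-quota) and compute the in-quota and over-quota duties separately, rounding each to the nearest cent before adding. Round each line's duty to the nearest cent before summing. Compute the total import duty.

Line 1 (6805.36, Eriador, 2,588 pairs, £563,744.04):
Base rate for 6805.36 is £3.73/pair.
Duty = 2,588 × £3.73 = £9,653.24.
Line 2 (7937.50, Feneth, 5,806 units, £1,125,086.68):
Code 7937.50 is under a tariff-rate quota (threshold 3,665 units). In-quota: 3,665 units at 1%; over-quota: 2,141 units at 29.5%.
Pro-rata value split: in-quota = £1,125,086.68 × 3,665/5,806 = £710,203.70; over-quota = £1,125,086.68 − £710,203.70 = £414,882.98.
In-quota duty = £710,203.70 × 1% = £7,102.04. Over-quota duty = £414,882.98 × 29.5% = £122,390.48.
Line duty = £7,102.04 + £122,390.48 = £129,492.52.
Line 3 (7793.47, Eriador, 2,820 kg, £32,655.60):
Base rate for 7793.47 is 13.5% + £3.85/kg.
Additional duty on 7793.47 from Eriador: +30.4%. Applied ad valorem rate: 13.5% + 30.4% = 43.9%.
Duty = £32,655.60 × 43.9% + 2,820 × £3.85 = £25,192.81.
Line 4 (7082.28, Feneth, 2,224 units, £516,657.44):
Base rate for 7082.28 is 23.5%.
Duty = £516,657.44 × 23.5% = £121,414.50.
Total = £9,653.24 + £129,492.52 + £25,192.81 + £121,414.50 = £285,753.07.

£285,753.07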